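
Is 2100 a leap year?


No

Rules: divisible by 4 AND (not by 100 OR by 400)
2100 ÷ 4 = 525 exactly → divisible by 4
2100 ÷ 100 = 21 exactly → divisible by 100
2100 ÷ 400 = 5 remainder 100 → not divisible by 400
Divisible by 100 but not by 400 → not a leap year


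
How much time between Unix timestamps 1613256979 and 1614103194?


846215 seconds (235.1 hours / 9.79 days)

Difference = 1614103194 - 1613256979 = 846215 seconds
In hours: 846215 / 3600 ≈ 235.1
In days: 846215 / 86400 ≈ 9.79


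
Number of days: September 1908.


Month: September (month 9)
September has 30 days

30 days


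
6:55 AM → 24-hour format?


Input: 6:55 AM
AM hour stays: 6

06:55


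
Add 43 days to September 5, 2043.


Start: September 5, 2043
Add 43 days
September 5 → October 1: 30 - 5 + 1 = 26 days (43 - 26 = 17 left)
October 1 + 17 = October 18, 2043

October 18, 2043


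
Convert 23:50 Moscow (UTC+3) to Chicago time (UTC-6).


14:50

Time difference = UTC-6 - UTC+3 = -9 hours
New hour = (23 -9) mod 24
= 14 mod 24 = 14
Minutes unchanged → 14:50


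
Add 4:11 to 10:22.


Start: 622 minutes from midnight
Add: 251 minutes
Total: 873 minutes
Hours: 873 ÷ 60 = 14 remainder 33

14:33


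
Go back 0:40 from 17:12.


Start: 1032 minutes from midnight
Subtract: 40 minutes
Remaining: 1032 - 40 = 992
Hours: 16, Minutes: 32

16:32


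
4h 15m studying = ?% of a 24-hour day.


17.7%

Time: 255 minutes
Day: 1440 minutes
Percentage = (255/1440) × 100 ≈ 17.7%


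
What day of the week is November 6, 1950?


Monday

Zeller's congruence:
q=6, m=11, k=50, j=19
h = (6 + ⌊13×12/5⌋ + 50 + ⌊50/4⌋ + ⌊19/4⌋ - 2×19) mod 7
= (6 + 31 + 50 + 12 + 4 - 38) mod 7
= 65 mod 7 = 2
h=2 → Monday


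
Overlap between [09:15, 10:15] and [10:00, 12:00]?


15 minutes

Meeting A: 555-615 (in minutes from midnight)
Meeting B: 600-720
Overlap start = max(555, 600) = 600
Overlap end = min(615, 720) = 615
Overlap = max(0, 615 - 600) = 15 min


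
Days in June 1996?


30 days

Month: June (month 6)
June has 30 days


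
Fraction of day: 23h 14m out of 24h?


0.9681 (96.81%)

Total minutes: 23×60 + 14 = 1394
Day = 24×60 = 1440 minutes
Fraction = 1394/1440 ≈ 0.9681
As a percentage: 1394/1440 × 100 ≈ 96.81%


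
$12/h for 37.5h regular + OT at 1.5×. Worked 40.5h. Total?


$504.00

Regular: 37.5h × $12 = $450.00
Overtime: 40.5 - 37.5 = 3.0h
OT pay: 3.0h × $12 × 1.5 = $54.00
Total = $450.00 + $54.00 = $504.00


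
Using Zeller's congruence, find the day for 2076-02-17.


Monday

Zeller's congruence:
q=17, m=14, k=75, j=20
h = (17 + ⌊13×15/5⌋ + 75 + ⌊75/4⌋ + ⌊20/4⌋ - 2×20) mod 7
= (17 + 39 + 75 + 18 + 5 - 40) mod 7
= 114 mod 7 = 2
h=2 → Monday


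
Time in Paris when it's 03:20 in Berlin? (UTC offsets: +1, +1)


Time difference = UTC+1 - UTC+1 = +0 hours
New hour = (3 + 0) mod 24
= 3 mod 24 = 3
Minutes unchanged → 03:20

03:20


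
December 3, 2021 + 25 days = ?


December 28, 2021

Start: December 3, 2021
Add 25 days
December 3 + 25 = December 28, 2021


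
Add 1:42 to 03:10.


Start: 190 minutes from midnight
Add: 102 minutes
Total: 292 minutes
Hours: 292 ÷ 60 = 4 remainder 52

04:52


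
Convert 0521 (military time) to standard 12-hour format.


Hour: 5
5 < 12 → AM

5:21 AM


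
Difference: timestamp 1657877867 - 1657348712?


Difference = 1657877867 - 1657348712 = 529155 seconds
In hours: 529155 / 3600 ≈ 147.0
In days: 529155 / 86400 ≈ 6.12

529155 seconds (147.0 hours / 6.12 days)


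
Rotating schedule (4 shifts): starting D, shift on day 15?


Shift B

Shifts: A, B, C, D
Start: D (index 3)
Day 15: (3 + 15 - 1) mod 4
= 17 mod 4
= 1
Index 1 → shift B


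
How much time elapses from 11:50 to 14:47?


End time in minutes: 14×60 + 47 = 887
Start time in minutes: 11×60 + 50 = 710
Difference = 887 - 710 = 177 minutes
= 2 hours 57 minutes

2h 57m


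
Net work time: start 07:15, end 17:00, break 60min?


8h 45m (525 minutes)

Total time = (17×60+0) - (7×60+15)
= 1020 - 435 = 585 min
Minus break: 585 - 60 = 525 min
= 8h 45m


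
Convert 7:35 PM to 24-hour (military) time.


Input: 7:35 PM
PM: 7 + 12 = 19

19:35


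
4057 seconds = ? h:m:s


1h 7m 37s

Hours: 4057 ÷ 3600 = 1 remainder 457
Minutes: 457 ÷ 60 = 7 remainder 37
Seconds: 37


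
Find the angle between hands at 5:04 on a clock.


Hour hand = 5×30 + 4×0.5 = 152.0°
Minute hand = 4×6 = 24°
Difference = |152.0 - 24| = 128.0°

128.0°


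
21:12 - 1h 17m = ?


19:55

Start: 1272 minutes from midnight
Subtract: 77 minutes
Remaining: 1272 - 77 = 1195
Hours: 19, Minutes: 55


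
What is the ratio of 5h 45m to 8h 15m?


23:33 (0.70)

Duration 1: 345 minutes
Duration 2: 495 minutes
Ratio = 345:495
GCD = 15
Simplified = 23:33
As a decimal: 23/33 ≈ 0.70


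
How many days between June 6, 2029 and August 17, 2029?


From June 6, 2029 to August 17, 2029
Rest of June 2029: 30 - 6 = 24
Full months: July 31
Days into August 2029: 17
Total = 24 + 31 + 17 = 72 days

72 days


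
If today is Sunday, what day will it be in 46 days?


Start: Sunday (index 6)
(6 + 46) mod 7
= 52 mod 7
= 3
Index 3 → Thursday

Thursday


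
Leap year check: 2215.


Rules: divisible by 4 AND (not by 100 OR by 400)
2215 ÷ 4 = 553 remainder 3 → not divisible by 4
Not divisible by 4 → not a leap year

No


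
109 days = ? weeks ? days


15 weeks 4 days

Weeks: 109 ÷ 7 = 15 remainder 4


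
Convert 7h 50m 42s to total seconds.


28242 seconds

Hours: 7 × 3600 = 25200
Minutes: 50 × 60 = 3000
Seconds: 42
Total = 25200 + 3000 + 42 = 28242


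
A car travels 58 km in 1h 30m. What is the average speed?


Distance: 58 km
Time: 1h 30m = 90 min = 90/60 = 3/2 hours
Speed = 58 ÷ (3/2) = 58 × 2 / 3 = 116/3 ≈ 38.7 km/h

38.7 km/h


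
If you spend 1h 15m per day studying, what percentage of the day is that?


5.2%

Time: 75 minutes
Day: 1440 minutes
Percentage = (75/1440) × 100 ≈ 5.2%


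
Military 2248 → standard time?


Hour: 22
22 - 12 = 10 → PM

10:48 PM


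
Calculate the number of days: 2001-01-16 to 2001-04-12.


86 days

From January 16, 2001 to April 12, 2001
Rest of January 2001: 31 - 16 = 15
Full months: February 2001 28, March 31
Days into April 2001: 12
Total = 15 + 28 + 31 + 12 = 86 days


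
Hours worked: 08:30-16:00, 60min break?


6h 30m (390 minutes)

Total time = (16×60+0) - (8×60+30)
= 960 - 510 = 450 min
Minus break: 450 - 60 = 390 min
= 6h 30m


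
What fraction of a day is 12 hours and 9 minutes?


0.5063 (50.63%)

Total minutes: 12×60 + 9 = 729
Day = 24×60 = 1440 minutes
Fraction = 729/1440 ≈ 0.5063
As a percentage: 729/1440 × 100 ≈ 50.63%


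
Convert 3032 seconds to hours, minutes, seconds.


0h 50m 32s

Hours: 3032 ÷ 3600 = 0 remainder 3032
Minutes: 3032 ÷ 60 = 50 remainder 32
Seconds: 32


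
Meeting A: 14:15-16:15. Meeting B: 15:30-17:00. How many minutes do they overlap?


Meeting A: 855-975 (in minutes from midnight)
Meeting B: 930-1020
Overlap start = max(855, 930) = 930
Overlap end = min(975, 1020) = 975
Overlap = max(0, 975 - 930) = 45 min

45 minutes


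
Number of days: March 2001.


31 days

Month: March (month 3)
March has 31 days


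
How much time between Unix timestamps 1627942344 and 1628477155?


Difference = 1628477155 - 1627942344 = 534811 seconds
In hours: 534811 / 3600 ≈ 148.6
In days: 534811 / 86400 ≈ 6.19

534811 seconds (148.6 hours / 6.19 days)


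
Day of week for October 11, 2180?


Zeller's congruence:
q=11, m=10, k=80, j=21
h = (11 + ⌊13×11/5⌋ + 80 + ⌊80/4⌋ + ⌊21/4⌋ - 2×21) mod 7
= (11 + 28 + 80 + 20 + 5 - 42) mod 7
= 102 mod 7 = 4
h=4 → Wednesday

Wednesday


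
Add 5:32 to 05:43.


Start: 343 minutes from midnight
Add: 332 minutes
Total: 675 minutes
Hours: 675 ÷ 60 = 11 remainder 15

11:15


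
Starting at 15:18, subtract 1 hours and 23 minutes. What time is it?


13:55

Start: 918 minutes from midnight
Subtract: 83 minutes
Remaining: 918 - 83 = 835
Hours: 13, Minutes: 55


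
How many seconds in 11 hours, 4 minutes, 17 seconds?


Hours: 11 × 3600 = 39600
Minutes: 4 × 60 = 240
Seconds: 17
Total = 39600 + 240 + 17 = 39857

39857 seconds


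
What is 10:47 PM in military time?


22:47

Input: 10:47 PM
PM: 10 + 12 = 22


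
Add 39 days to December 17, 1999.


Start: December 17, 1999
Add 39 days
December 17 → January 1: 31 - 17 + 1 = 15 days (39 - 15 = 24 left)
January 1 + 24 = January 25, 2000

January 25, 2000


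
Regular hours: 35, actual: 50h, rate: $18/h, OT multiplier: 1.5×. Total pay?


Regular: 35h × $18 = $630.00
Overtime: 50 - 35 = 15h
OT pay: 15h × $18 × 1.5 = $405.00
Total = $630.00 + $405.00 = $1035.00

$1035.00


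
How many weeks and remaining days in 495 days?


Weeks: 495 ÷ 7 = 70 remainder 5

70 weeks 5 days


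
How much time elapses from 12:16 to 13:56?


End time in minutes: 13×60 + 56 = 836
Start time in minutes: 12×60 + 16 = 736
Difference = 836 - 736 = 100 minutes
= 1 hours 40 minutes

1h 40m


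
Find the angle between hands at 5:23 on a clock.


23.5°

Hour hand = 5×30 + 23×0.5 = 161.5°
Minute hand = 23×6 = 138°
Difference = |161.5 - 138| = 23.5°


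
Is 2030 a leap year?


Rules: divisible by 4 AND (not by 100 OR by 400)
2030 ÷ 4 = 507 remainder 2 → not divisible by 4
Not divisible by 4 → not a leap year

No


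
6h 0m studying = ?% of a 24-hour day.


25.0%

Time: 360 minutes
Day: 1440 minutes
Percentage = (360/1440) × 100 = 25.0%


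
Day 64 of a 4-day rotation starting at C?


Shifts: A, B, C, D
Start: C (index 2)
Day 64: (2 + 64 - 1) mod 4
= 65 mod 4
= 1
Index 1 → shift B

Shift B


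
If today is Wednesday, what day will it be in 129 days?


Saturday

Start: Wednesday (index 2)
(2 + 129) mod 7
= 131 mod 7
= 5
Index 5 → Saturday


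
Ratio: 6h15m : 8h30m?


Duration 1: 375 minutes
Duration 2: 510 minutes
Ratio = 375:510
GCD = 15
Simplified = 25:34
As a decimal: 25/34 ≈ 0.74

25:34 (0.74)


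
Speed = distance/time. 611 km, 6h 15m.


97.8 km/h

Distance: 611 km
Time: 6h 15m = 375 min = 375/60 = 25/4 hours
Speed = 611 ÷ (25/4) = 611 × 4 / 25 = 2444/25 ≈ 97.8 km/h


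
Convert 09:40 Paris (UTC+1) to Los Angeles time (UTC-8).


00:40

Time difference = UTC-8 - UTC+1 = -9 hours
New hour = (9 -9) mod 24
= 0 mod 24 = 0
Minutes unchanged → 00:40


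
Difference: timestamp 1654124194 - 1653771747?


352447 seconds (97.9 hours / 4.08 days)

Difference = 1654124194 - 1653771747 = 352447 seconds
In hours: 352447 / 3600 ≈ 97.9
In days: 352447 / 86400 ≈ 4.08


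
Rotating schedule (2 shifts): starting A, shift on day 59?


Shifts: A, B
Start: A (index 0)
Day 59: (0 + 59 - 1) mod 2
= 58 mod 2
= 0
Index 0 → shift A

Shift A


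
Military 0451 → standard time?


4:51 AM

Hour: 4
4 < 12 → AM


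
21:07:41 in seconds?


76061 seconds

Hours: 21 × 3600 = 75600
Minutes: 7 × 60 = 420
Seconds: 41
Total = 75600 + 420 + 41 = 76061


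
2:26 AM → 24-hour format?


Input: 2:26 AM
AM hour stays: 2

02:26


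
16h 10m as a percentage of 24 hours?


Total minutes: 16×60 + 10 = 970
Day = 24×60 = 1440 minutes
Fraction = 970/1440 ≈ 0.6736
As a percentage: 970/1440 × 100 ≈ 67.36%

0.6736 (67.36%)


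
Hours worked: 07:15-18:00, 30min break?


10h 15m (615 minutes)

Total time = (18×60+0) - (7×60+15)
= 1080 - 435 = 645 min
Minus break: 645 - 30 = 615 min
= 10h 15m


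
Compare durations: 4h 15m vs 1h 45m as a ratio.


Duration 1: 255 minutes
Duration 2: 105 minutes
Ratio = 255:105
GCD = 15
Simplified = 17:7
As a decimal: 17/7 ≈ 2.43

17:7 (2.43)


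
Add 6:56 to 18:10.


01:06 (next day)

Start: 1090 minutes from midnight
Add: 416 minutes
Total: 1506 minutes
Hours: 1506 ÷ 60 = 25 remainder 6
25 ≥ 24 → 25 - 24 = 1 (next day)


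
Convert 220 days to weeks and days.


Weeks: 220 ÷ 7 = 31 remainder 3

31 weeks 3 days


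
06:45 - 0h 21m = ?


Start: 405 minutes from midnight
Subtract: 21 minutes
Remaining: 405 - 21 = 384
Hours: 6, Minutes: 24

06:24


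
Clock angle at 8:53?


Hour hand = 8×30 + 53×0.5 = 266.5°
Minute hand = 53×6 = 318°
Difference = |266.5 - 318| = 51.5°

51.5°


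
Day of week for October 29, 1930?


Zeller's congruence:
q=29, m=10, k=30, j=19
h = (29 + ⌊13×11/5⌋ + 30 + ⌊30/4⌋ + ⌊19/4⌋ - 2×19) mod 7
= (29 + 28 + 30 + 7 + 4 - 38) mod 7
= 60 mod 7 = 4
h=4 → Wednesday

Wednesday


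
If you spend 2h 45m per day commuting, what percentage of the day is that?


11.5%

Time: 165 minutes
Day: 1440 minutes
Percentage = (165/1440) × 100 ≈ 11.5%


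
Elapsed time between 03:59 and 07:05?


End time in minutes: 7×60 + 5 = 425
Start time in minutes: 3×60 + 59 = 239
Difference = 425 - 239 = 186 minutes
= 3 hours 6 minutes

3h 6m


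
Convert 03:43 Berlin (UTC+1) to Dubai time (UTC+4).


Time difference = UTC+4 - UTC+1 = +3 hours
New hour = (3 + 3) mod 24
= 6 mod 24 = 6
Minutes unchanged → 06:43

06:43


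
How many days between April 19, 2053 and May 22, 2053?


From April 19, 2053 to May 22, 2053
Rest of April 2053: 30 - 19 = 11
Days into May 2053: 22
Total = 11 + 22 = 33 days

33 days


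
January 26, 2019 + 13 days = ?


Start: January 26, 2019
Add 13 days
January 26 → February 1: 31 - 26 + 1 = 6 days (13 - 6 = 7 left)
February 1 + 7 = February 8, 2019

February 8, 2019


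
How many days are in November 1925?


30 days

Month: November (month 11)
November has 30 days


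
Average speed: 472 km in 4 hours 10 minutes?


Distance: 472 km
Time: 4h 10m = 250 min = 250/60 = 25/6 hours
Speed = 472 ÷ (25/6) = 472 × 6 / 25 = 2832/25 ≈ 113.3 km/h

113.3 km/h


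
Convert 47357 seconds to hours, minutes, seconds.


Hours: 47357 ÷ 3600 = 13 remainder 557
Minutes: 557 ÷ 60 = 9 remainder 17
Seconds: 17

13h 9m 17s


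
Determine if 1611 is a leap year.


Rules: divisible by 4 AND (not by 100 OR by 400)
1611 ÷ 4 = 402 remainder 3 → not divisible by 4
Not divisible by 4 → not a leap year

No


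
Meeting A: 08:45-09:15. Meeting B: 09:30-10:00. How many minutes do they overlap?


0 minutes

Meeting A: 525-555 (in minutes from midnight)
Meeting B: 570-600
Overlap start = max(525, 570) = 570
Overlap end = min(555, 600) = 555
Overlap = max(0, 555 - 570) = 0 min


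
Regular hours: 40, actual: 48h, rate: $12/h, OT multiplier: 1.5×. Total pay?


Regular: 40h × $12 = $480.00
Overtime: 48 - 40 = 8h
OT pay: 8h × $12 × 1.5 = $144.00
Total = $480.00 + $144.00 = $624.00

$624.00


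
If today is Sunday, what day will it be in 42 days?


Sunday

Start: Sunday (index 6)
(6 + 42) mod 7
= 48 mod 7
= 6
Index 6 → Sunday


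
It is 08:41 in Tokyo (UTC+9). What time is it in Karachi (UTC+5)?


Time difference = UTC+5 - UTC+9 = -4 hours
New hour = (8 -4) mod 24
= 4 mod 24 = 4
Minutes unchanged → 04:41

04:41


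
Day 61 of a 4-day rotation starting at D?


Shift D

Shifts: A, B, C, D
Start: D (index 3)
Day 61: (3 + 61 - 1) mod 4
= 63 mod 4
= 3
Index 3 → shift D


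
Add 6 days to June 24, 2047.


June 30, 2047

Start: June 24, 2047
Add 6 days
June 24 + 6 = June 30, 2047


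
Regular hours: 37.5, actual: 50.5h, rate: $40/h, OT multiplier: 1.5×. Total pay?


Regular: 37.5h × $40 = $1500.00
Overtime: 50.5 - 37.5 = 13.0h
OT pay: 13.0h × $40 × 1.5 = $780.00
Total = $1500.00 + $780.00 = $2280.00

$2280.00


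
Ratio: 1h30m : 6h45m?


2:9 (0.22)

Duration 1: 90 minutes
Duration 2: 405 minutes
Ratio = 90:405
GCD = 45
Simplified = 2:9
As a decimal: 2/9 ≈ 0.22


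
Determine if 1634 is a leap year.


No

Rules: divisible by 4 AND (not by 100 OR by 400)
1634 ÷ 4 = 408 remainder 2 → not divisible by 4
Not divisible by 4 → not a leap year


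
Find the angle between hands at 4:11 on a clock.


Hour hand = 4×30 + 11×0.5 = 125.5°
Minute hand = 11×6 = 66°
Difference = |125.5 - 66| = 59.5°

59.5°


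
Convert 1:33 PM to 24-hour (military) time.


Input: 1:33 PM
PM: 1 + 12 = 13

13:33


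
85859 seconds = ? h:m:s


23h 50m 59s

Hours: 85859 ÷ 3600 = 23 remainder 3059
Minutes: 3059 ÷ 60 = 50 remainder 59
Seconds: 59


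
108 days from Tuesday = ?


Start: Tuesday (index 1)
(1 + 108) mod 7
= 109 mod 7
= 4
Index 4 → Friday

Friday


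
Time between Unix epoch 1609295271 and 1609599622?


Difference = 1609599622 - 1609295271 = 304351 seconds
In hours: 304351 / 3600 ≈ 84.5
In days: 304351 / 86400 ≈ 3.52

304351 seconds (84.5 hours / 3.52 days)


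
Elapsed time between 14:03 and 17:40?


3h 37m

End time in minutes: 17×60 + 40 = 1060
Start time in minutes: 14×60 + 3 = 843
Difference = 1060 - 843 = 217 minutes
= 3 hours 37 minutes


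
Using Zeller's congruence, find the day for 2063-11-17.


Saturday

Zeller's congruence:
q=17, m=11, k=63, j=20
h = (17 + ⌊13×12/5⌋ + 63 + ⌊63/4⌋ + ⌊20/4⌋ - 2×20) mod 7
= (17 + 31 + 63 + 15 + 5 - 40) mod 7
= 91 mod 7 = 0
h=0 → Saturday


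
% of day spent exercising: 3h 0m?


12.5%

Time: 180 minutes
Day: 1440 minutes
Percentage = (180/1440) × 100 = 12.5%


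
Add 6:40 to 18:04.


00:44 (next day)

Start: 1084 minutes from midnight
Add: 400 minutes
Total: 1484 minutes
Hours: 1484 ÷ 60 = 24 remainder 44
24 ≥ 24 → 24 - 24 = 0 (next day)


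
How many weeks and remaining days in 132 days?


Weeks: 132 ÷ 7 = 18 remainder 6

18 weeks 6 days


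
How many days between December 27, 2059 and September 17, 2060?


265 days

From December 27, 2059 to September 17, 2060
Rest of December 2059: 31 - 27 = 4
Full months: January 31, February 2060 29, March 31, April 30, May 31, June 30, July 31, August 31
Days into September 2060: 17
Total = 4 + 31 + 29 + 31 + 30 + 31 + 30 + 31 + 31 + 17 = 265 days


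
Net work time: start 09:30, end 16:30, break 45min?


6h 15m (375 minutes)

Total time = (16×60+30) - (9×60+30)
= 990 - 570 = 420 min
Minus break: 420 - 45 = 375 min
= 6h 15m


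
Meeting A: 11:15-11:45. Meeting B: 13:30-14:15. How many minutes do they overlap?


Meeting A: 675-705 (in minutes from midnight)
Meeting B: 810-855
Overlap start = max(675, 810) = 810
Overlap end = min(705, 855) = 705
Overlap = max(0, 705 - 810) = 0 min

0 minutes


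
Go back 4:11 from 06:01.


01:50

Start: 361 minutes from midnight
Subtract: 251 minutes
Remaining: 361 - 251 = 110
Hours: 1, Minutes: 50


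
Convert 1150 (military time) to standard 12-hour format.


Hour: 11
11 < 12 → AM

11:50 AM


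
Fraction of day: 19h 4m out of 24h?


0.7944 (79.44%)

Total minutes: 19×60 + 4 = 1144
Day = 24×60 = 1440 minutes
Fraction = 1144/1440 ≈ 0.7944
As a percentage: 1144/1440 × 100 ≈ 79.44%


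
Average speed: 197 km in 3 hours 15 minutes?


Distance: 197 km
Time: 3h 15m = 195 min = 195/60 = 13/4 hours
Speed = 197 ÷ (13/4) = 197 × 4 / 13 = 788/13 ≈ 60.6 km/h

60.6 km/h


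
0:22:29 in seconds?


Hours: 0 × 3600 = 0
Minutes: 22 × 60 = 1320
Seconds: 29
Total = 0 + 1320 + 29 = 1349

1349 seconds


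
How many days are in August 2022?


31 days

Month: August (month 8)
August has 31 days


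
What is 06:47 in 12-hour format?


Hour: 6
6 < 12 → AM

6:47 AM


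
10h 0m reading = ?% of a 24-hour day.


Time: 600 minutes
Day: 1440 minutes
Percentage = (600/1440) × 100 ≈ 41.7%

41.7%


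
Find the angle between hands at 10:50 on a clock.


25.0°

Hour hand = 10×30 + 50×0.5 = 325.0°
Minute hand = 50×6 = 300°
Difference = |325.0 - 300| = 25.0°


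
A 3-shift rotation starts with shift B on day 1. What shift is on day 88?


Shift B

Shifts: A, B, C
Start: B (index 1)
Day 88: (1 + 88 - 1) mod 3
= 88 mod 3
= 1
Index 1 → shift B


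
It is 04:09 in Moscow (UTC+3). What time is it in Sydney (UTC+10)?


Time difference = UTC+10 - UTC+3 = +7 hours
New hour = (4 + 7) mod 24
= 11 mod 24 = 11
Minutes unchanged → 11:09

11:09


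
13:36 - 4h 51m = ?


Start: 816 minutes from midnight
Subtract: 291 minutes
Remaining: 816 - 291 = 525
Hours: 8, Minutes: 45

08:45


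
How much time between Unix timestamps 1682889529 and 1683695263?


805734 seconds (223.8 hours / 9.33 days)

Difference = 1683695263 - 1682889529 = 805734 seconds
In hours: 805734 / 3600 ≈ 223.8
In days: 805734 / 86400 ≈ 9.33


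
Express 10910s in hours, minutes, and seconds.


Hours: 10910 ÷ 3600 = 3 remainder 110
Minutes: 110 ÷ 60 = 1 remainder 50
Seconds: 50

3h 1m 50s


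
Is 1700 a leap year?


No

Rules: divisible by 4 AND (not by 100 OR by 400)
1700 ÷ 4 = 425 exactly → divisible by 4
1700 ÷ 100 = 17 exactly → divisible by 100
1700 ÷ 400 = 4 remainder 100 → not divisible by 400
Divisible by 100 but not by 400 → not a leap year


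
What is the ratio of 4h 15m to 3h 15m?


17:13 (1.31)

Duration 1: 255 minutes
Duration 2: 195 minutes
Ratio = 255:195
GCD = 15
Simplified = 17:13
As a decimal: 17/13 ≈ 1.31


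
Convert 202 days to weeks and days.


Weeks: 202 ÷ 7 = 28 remainder 6

28 weeks 6 days


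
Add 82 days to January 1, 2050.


Start: January 1, 2050
Add 82 days
January 1 → February 1: 31 - 1 + 1 = 31 days (82 - 31 = 51 left)
February 1 → March 1: 28 - 1 + 1 = 28 days (51 - 28 = 23 left)
March 1 + 23 = March 24, 2050

March 24, 2050


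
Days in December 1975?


Month: December (month 12)
December has 31 days

31 days


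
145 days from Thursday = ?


Tuesday

Start: Thursday (index 3)
(3 + 145) mod 7
= 148 mod 7
= 1
Index 1 → Tuesday


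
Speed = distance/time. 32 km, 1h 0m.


32.0 km/h

Distance: 32 km
Time: 1 hours
Speed = 32 / 1 = 32.0 km/h


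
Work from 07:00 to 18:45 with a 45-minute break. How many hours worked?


Total time = (18×60+45) - (7×60+0)
= 1125 - 420 = 705 min
Minus break: 705 - 45 = 660 min
= 11h 0m

11h 0m (660 minutes)


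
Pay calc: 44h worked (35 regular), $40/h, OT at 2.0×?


Regular: 35h × $40 = $1400.00
Overtime: 44 - 35 = 9h
OT pay: 9h × $40 × 2.0 = $720.00
Total = $1400.00 + $720.00 = $2120.00

$2120.00


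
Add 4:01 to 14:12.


Start: 852 minutes from midnight
Add: 241 minutes
Total: 1093 minutes
Hours: 1093 ÷ 60 = 18 remainder 13

18:13


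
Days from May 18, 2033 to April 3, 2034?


320 days

From May 18, 2033 to April 3, 2034
Rest of May 2033: 31 - 18 = 13
Full months: June 30, July 31, August 31, September 30, October 31, November 30, December 31, January 31, February 2034 28, March 31
Days into April 2034: 3
Total = 13 + 30 + 31 + 31 + 30 + 31 + 30 + 31 + 31 + 28 + 31 + 3 = 320 days


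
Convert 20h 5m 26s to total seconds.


Hours: 20 × 3600 = 72000
Minutes: 5 × 60 = 300
Seconds: 26
Total = 72000 + 300 + 26 = 72326

72326 seconds


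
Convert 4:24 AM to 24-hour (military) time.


Input: 4:24 AM
AM hour stays: 4

04:24


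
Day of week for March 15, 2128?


Zeller's congruence:
q=15, m=3, k=28, j=21
h = (15 + ⌊13×4/5⌋ + 28 + ⌊28/4⌋ + ⌊21/4⌋ - 2×21) mod 7
= (15 + 10 + 28 + 7 + 5 - 42) mod 7
= 23 mod 7 = 2
h=2 → Monday

Monday


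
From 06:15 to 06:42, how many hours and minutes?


0h 27m

End time in minutes: 6×60 + 42 = 402
Start time in minutes: 6×60 + 15 = 375
Difference = 402 - 375 = 27 minutes
= 0 hours 27 minutes


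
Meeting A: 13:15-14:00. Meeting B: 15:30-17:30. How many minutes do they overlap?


Meeting A: 795-840 (in minutes from midnight)
Meeting B: 930-1050
Overlap start = max(795, 930) = 930
Overlap end = min(840, 1050) = 840
Overlap = max(0, 840 - 930) = 0 min

0 minutes


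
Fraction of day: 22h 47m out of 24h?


0.9493 (94.93%)

Total minutes: 22×60 + 47 = 1367
Day = 24×60 = 1440 minutes
Fraction = 1367/1440 ≈ 0.9493
As a percentage: 1367/1440 × 100 ≈ 94.93%


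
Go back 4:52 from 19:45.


Start: 1185 minutes from midnight
Subtract: 292 minutes
Remaining: 1185 - 292 = 893
Hours: 14, Minutes: 53

14:53


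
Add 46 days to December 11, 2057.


January 26, 2058

Start: December 11, 2057
Add 46 days
December 11 → January 1: 31 - 11 + 1 = 21 days (46 - 21 = 25 left)
January 1 + 25 = January 26, 2058


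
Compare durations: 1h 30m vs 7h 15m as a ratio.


Duration 1: 90 minutes
Duration 2: 435 minutes
Ratio = 90:435
GCD = 15
Simplified = 6:29
As a decimal: 6/29 ≈ 0.21

6:29 (0.21)


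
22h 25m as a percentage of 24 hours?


Total minutes: 22×60 + 25 = 1345
Day = 24×60 = 1440 minutes
Fraction = 1345/1440 ≈ 0.9340
As a percentage: 1345/1440 × 100 ≈ 93.40%

0.9340 (93.40%)


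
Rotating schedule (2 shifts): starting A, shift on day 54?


Shifts: A, B
Start: A (index 0)
Day 54: (0 + 54 - 1) mod 2
= 53 mod 2
= 1
Index 1 → shift B

Shift B


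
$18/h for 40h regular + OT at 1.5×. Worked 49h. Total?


$963.00

Regular: 40h × $18 = $720.00
Overtime: 49 - 40 = 9h
OT pay: 9h × $18 × 1.5 = $243.00
Total = $720.00 + $243.00 = $963.00


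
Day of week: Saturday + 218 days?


Start: Saturday (index 5)
(5 + 218) mod 7
= 223 mod 7
= 6
Index 6 → Sunday

Sunday


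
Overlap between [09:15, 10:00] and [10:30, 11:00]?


Meeting A: 555-600 (in minutes from midnight)
Meeting B: 630-660
Overlap start = max(555, 630) = 630
Overlap end = min(600, 660) = 600
Overlap = max(0, 600 - 630) = 0 min

0 minutes


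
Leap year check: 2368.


Rules: divisible by 4 AND (not by 100 OR by 400)
2368 ÷ 4 = 592 exactly → divisible by 4
2368 ÷ 100 = 23 remainder 68 → not divisible by 100
Divisible by 4 but not by 100 → leap year

Yes


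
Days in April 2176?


30 days

Month: April (month 4)
April has 30 days


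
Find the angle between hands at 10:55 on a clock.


2.5°

Hour hand = 10×30 + 55×0.5 = 327.5°
Minute hand = 55×6 = 330°
Difference = |327.5 - 330| = 2.5°


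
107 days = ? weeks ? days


Weeks: 107 ÷ 7 = 15 remainder 2

15 weeks 2 days


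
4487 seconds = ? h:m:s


Hours: 4487 ÷ 3600 = 1 remainder 887
Minutes: 887 ÷ 60 = 14 remainder 47
Seconds: 47

1h 14m 47s


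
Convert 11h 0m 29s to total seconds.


39629 seconds

Hours: 11 × 3600 = 39600
Minutes: 0 × 60 = 0
Seconds: 29
Total = 39600 + 0 + 29 = 39629


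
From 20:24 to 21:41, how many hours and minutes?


End time in minutes: 21×60 + 41 = 1301
Start time in minutes: 20×60 + 24 = 1224
Difference = 1301 - 1224 = 77 minutes
= 1 hours 17 minutes

1h 17m


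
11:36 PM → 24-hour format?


23:36

Input: 11:36 PM
PM: 11 + 12 = 23


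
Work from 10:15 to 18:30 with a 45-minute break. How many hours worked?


Total time = (18×60+30) - (10×60+15)
= 1110 - 615 = 495 min
Minus break: 495 - 45 = 450 min
= 7h 30m

7h 30m (450 minutes)


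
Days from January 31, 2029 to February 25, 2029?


25 days

From January 31, 2029 to February 25, 2029
Rest of January 2029: 31 - 31 = 0
Days into February 2029: 25
Total = 0 + 25 = 25 days


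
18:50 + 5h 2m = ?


Start: 1130 minutes from midnight
Add: 302 minutes
Total: 1432 minutes
Hours: 1432 ÷ 60 = 23 remainder 52

23:52


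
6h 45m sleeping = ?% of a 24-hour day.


28.1%

Time: 405 minutes
Day: 1440 minutes
Percentage = (405/1440) × 100 ≈ 28.1%


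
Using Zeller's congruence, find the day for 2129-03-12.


Zeller's congruence:
q=12, m=3, k=29, j=21
h = (12 + ⌊13×4/5⌋ + 29 + ⌊29/4⌋ + ⌊21/4⌋ - 2×21) mod 7
= (12 + 10 + 29 + 7 + 5 - 42) mod 7
= 21 mod 7 = 0
h=0 → Saturday

Saturday


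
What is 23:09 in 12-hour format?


11:09 PM

Hour: 23
23 - 12 = 11 → PM


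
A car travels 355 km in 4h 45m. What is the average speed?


74.7 km/h

Distance: 355 km
Time: 4h 45m = 285 min = 285/60 = 19/4 hours
Speed = 355 ÷ (19/4) = 355 × 4 / 19 = 1420/19 ≈ 74.7 km/h


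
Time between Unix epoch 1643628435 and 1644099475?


471040 seconds (130.8 hours / 5.45 days)

Difference = 1644099475 - 1643628435 = 471040 seconds
In hours: 471040 / 3600 ≈ 130.8
In days: 471040 / 86400 ≈ 5.45


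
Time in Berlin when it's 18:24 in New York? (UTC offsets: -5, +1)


00:24 (next day)

Time difference = UTC+1 - UTC-5 = +6 hours
New hour = (18 + 6) mod 24
= 24 mod 24 = 0
Minutes unchanged → 00:24; 24 ≥ 24 → next day


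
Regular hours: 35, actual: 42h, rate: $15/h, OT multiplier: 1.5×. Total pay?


Regular: 35h × $15 = $525.00
Overtime: 42 - 35 = 7h
OT pay: 7h × $15 × 1.5 = $157.50
Total = $525.00 + $157.50 = $682.50

$682.50


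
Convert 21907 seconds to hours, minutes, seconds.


Hours: 21907 ÷ 3600 = 6 remainder 307
Minutes: 307 ÷ 60 = 5 remainder 7
Seconds: 7

6h 5m 7s


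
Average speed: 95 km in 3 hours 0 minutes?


Distance: 95 km
Time: 3 hours
Speed = 95 / 3 ≈ 31.7 km/h

31.7 km/h


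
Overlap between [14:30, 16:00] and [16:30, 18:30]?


Meeting A: 870-960 (in minutes from midnight)
Meeting B: 990-1110
Overlap start = max(870, 990) = 990
Overlap end = min(960, 1110) = 960
Overlap = max(0, 960 - 990) = 0 min

0 minutes


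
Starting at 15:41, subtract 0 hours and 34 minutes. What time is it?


Start: 941 minutes from midnight
Subtract: 34 minutes
Remaining: 941 - 34 = 907
Hours: 15, Minutes: 7

15:07


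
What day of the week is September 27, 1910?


Zeller's congruence:
q=27, m=9, k=10, j=19
h = (27 + ⌊13×10/5⌋ + 10 + ⌊10/4⌋ + ⌊19/4⌋ - 2×19) mod 7
= (27 + 26 + 10 + 2 + 4 - 38) mod 7
= 31 mod 7 = 3
h=3 → Tuesday

Tuesday


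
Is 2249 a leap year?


No

Rules: divisible by 4 AND (not by 100 OR by 400)
2249 ÷ 4 = 562 remainder 1 → not divisible by 4
Not divisible by 4 → not a leap year


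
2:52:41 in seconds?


10361 seconds

Hours: 2 × 3600 = 7200
Minutes: 52 × 60 = 3120
Seconds: 41
Total = 7200 + 3120 + 41 = 10361


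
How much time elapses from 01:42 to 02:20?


End time in minutes: 2×60 + 20 = 140
Start time in minutes: 1×60 + 42 = 102
Difference = 140 - 102 = 38 minutes
= 0 hours 38 minutes

0h 38m


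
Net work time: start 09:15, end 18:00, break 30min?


Total time = (18×60+0) - (9×60+15)
= 1080 - 555 = 525 min
Minus break: 525 - 30 = 495 min
= 8h 15m

8h 15m (495 minutes)


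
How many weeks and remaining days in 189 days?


27 weeks 0 days

Weeks: 189 ÷ 7 = 27 remainder 0


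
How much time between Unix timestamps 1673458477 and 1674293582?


835105 seconds (232.0 hours / 9.67 days)

Difference = 1674293582 - 1673458477 = 835105 seconds
In hours: 835105 / 3600 ≈ 232.0
In days: 835105 / 86400 ≈ 9.67


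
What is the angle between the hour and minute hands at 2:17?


33.5°

Hour hand = 2×30 + 17×0.5 = 68.5°
Minute hand = 17×6 = 102°
Difference = |68.5 - 102| = 33.5°


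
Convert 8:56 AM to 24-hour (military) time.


08:56

Input: 8:56 AM
AM hour stays: 8


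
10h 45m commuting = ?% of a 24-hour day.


44.8%

Time: 645 minutes
Day: 1440 minutes
Percentage = (645/1440) × 100 ≈ 44.8%


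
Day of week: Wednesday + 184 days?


Friday

Start: Wednesday (index 2)
(2 + 184) mod 7
= 186 mod 7
= 4
Index 4 → Friday


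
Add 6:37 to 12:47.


Start: 767 minutes from midnight
Add: 397 minutes
Total: 1164 minutes
Hours: 1164 ÷ 60 = 19 remainder 24

19:24


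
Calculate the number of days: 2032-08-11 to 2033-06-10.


303 days

From August 11, 2032 to June 10, 2033
Rest of August 2032: 31 - 11 = 20
Full months: September 30, October 31, November 30, December 31, January 31, February 2033 28, March 31, April 30, May 31
Days into June 2033: 10
Total = 20 + 30 + 31 + 30 + 31 + 31 + 28 + 31 + 30 + 31 + 10 = 303 days


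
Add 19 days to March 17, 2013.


Start: March 17, 2013
Add 19 days
March 17 → April 1: 31 - 17 + 1 = 15 days (19 - 15 = 4 left)
April 1 + 4 = April 5, 2013

April 5, 2013


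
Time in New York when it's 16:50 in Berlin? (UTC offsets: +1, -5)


Time difference = UTC-5 - UTC+1 = -6 hours
New hour = (16 -6) mod 24
= 10 mod 24 = 10
Minutes unchanged → 10:50

10:50


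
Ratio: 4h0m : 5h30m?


Duration 1: 240 minutes
Duration 2: 330 minutes
Ratio = 240:330
GCD = 30
Simplified = 8:11
As a decimal: 8/11 ≈ 0.73

8:11 (0.73)


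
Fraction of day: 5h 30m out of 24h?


0.2292 (22.92%)

Total minutes: 5×60 + 30 = 330
Day = 24×60 = 1440 minutes
Fraction = 330/1440 ≈ 0.2292
As a percentage: 330/1440 × 100 ≈ 22.92%


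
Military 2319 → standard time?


11:19 PM

Hour: 23
23 - 12 = 11 → PM


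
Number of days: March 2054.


31 days

Month: March (month 3)
March has 31 days


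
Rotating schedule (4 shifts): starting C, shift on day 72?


Shift B

Shifts: A, B, C, D
Start: C (index 2)
Day 72: (2 + 72 - 1) mod 4
= 73 mod 4
= 1
Index 1 → shift B


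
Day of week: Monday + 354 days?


Friday

Start: Monday (index 0)
(0 + 354) mod 7
= 354 mod 7
= 4
Index 4 → Friday


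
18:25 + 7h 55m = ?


Start: 1105 minutes from midnight
Add: 475 minutes
Total: 1580 minutes
Hours: 1580 ÷ 60 = 26 remainder 20
26 ≥ 24 → 26 - 24 = 2 (next day)

02:20 (next day)


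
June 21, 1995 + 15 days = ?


Start: June 21, 1995
Add 15 days
June 21 → July 1: 30 - 21 + 1 = 10 days (15 - 10 = 5 left)
July 1 + 5 = July 6, 1995

July 6, 1995


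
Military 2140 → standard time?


Hour: 21
21 - 12 = 9 → PM

9:40 PM


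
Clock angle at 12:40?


Hour hand (12 ≡ 0 on the dial): 0×30 + 40×0.5 = 20.0°
Minute hand = 40×6 = 240°
Difference = |20.0 - 240| = 220.0°
Since > 180°: 360 - 220.0 = 140.0°

140.0°


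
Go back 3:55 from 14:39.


10:44

Start: 879 minutes from midnight
Subtract: 235 minutes
Remaining: 879 - 235 = 644
Hours: 10, Minutes: 44


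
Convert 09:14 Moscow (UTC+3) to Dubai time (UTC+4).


Time difference = UTC+4 - UTC+3 = +1 hours
New hour = (9 + 1) mod 24
= 10 mod 24 = 10
Minutes unchanged → 10:14

10:14


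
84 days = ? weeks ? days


12 weeks 0 days

Weeks: 84 ÷ 7 = 12 remainder 0


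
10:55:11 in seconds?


Hours: 10 × 3600 = 36000
Minutes: 55 × 60 = 3300
Seconds: 11
Total = 36000 + 3300 + 11 = 39311

39311 seconds


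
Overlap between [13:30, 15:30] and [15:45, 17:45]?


Meeting A: 810-930 (in minutes from midnight)
Meeting B: 945-1065
Overlap start = max(810, 945) = 945
Overlap end = min(930, 1065) = 930
Overlap = max(0, 930 - 945) = 0 min

0 minutes


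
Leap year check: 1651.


No

Rules: divisible by 4 AND (not by 100 OR by 400)
1651 ÷ 4 = 412 remainder 3 → not divisible by 4
Not divisible by 4 → not a leap year


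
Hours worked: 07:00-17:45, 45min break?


Total time = (17×60+45) - (7×60+0)
= 1065 - 420 = 645 min
Minus break: 645 - 45 = 600 min
= 10h 0m

10h 0m (600 minutes)


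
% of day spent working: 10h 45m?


44.8%

Time: 645 minutes
Day: 1440 minutes
Percentage = (645/1440) × 100 ≈ 44.8%


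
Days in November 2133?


Month: November (month 11)
November has 30 days

30 days


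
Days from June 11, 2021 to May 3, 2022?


326 days

From June 11, 2021 to May 3, 2022
Rest of June 2021: 30 - 11 = 19
Full months: July 31, August 31, September 30, October 31, November 30, December 31, January 31, February 2022 28, March 31, April 30
Days into May 2022: 3
Total = 19 + 31 + 31 + 30 + 31 + 30 + 31 + 31 + 28 + 31 + 30 + 3 = 326 days


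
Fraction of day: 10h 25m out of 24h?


Total minutes: 10×60 + 25 = 625
Day = 24×60 = 1440 minutes
Fraction = 625/1440 ≈ 0.4340
As a percentage: 625/1440 × 100 ≈ 43.40%

0.4340 (43.40%)


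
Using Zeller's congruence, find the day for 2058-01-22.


Zeller's congruence:
q=22, m=13, k=57, j=20
h = (22 + ⌊13×14/5⌋ + 57 + ⌊57/4⌋ + ⌊20/4⌋ - 2×20) mod 7
= (22 + 36 + 57 + 14 + 5 - 40) mod 7
= 94 mod 7 = 3
h=3 → Tuesday

Tuesday


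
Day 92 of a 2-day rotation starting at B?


Shifts: A, B
Start: B (index 1)
Day 92: (1 + 92 - 1) mod 2
= 92 mod 2
= 0
Index 0 → shift A

Shift A


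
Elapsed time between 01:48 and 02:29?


0h 41m

End time in minutes: 2×60 + 29 = 149
Start time in minutes: 1×60 + 48 = 108
Difference = 149 - 108 = 41 minutes
= 0 hours 41 minutes


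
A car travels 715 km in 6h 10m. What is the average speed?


Distance: 715 km
Time: 6h 10m = 370 min = 370/60 = 37/6 hours
Speed = 715 ÷ (37/6) = 715 × 6 / 37 = 4290/37 ≈ 115.9 km/h

115.9 km/h


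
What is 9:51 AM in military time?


Input: 9:51 AM
AM hour stays: 9

09:51


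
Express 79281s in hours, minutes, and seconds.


Hours: 79281 ÷ 3600 = 22 remainder 81
Minutes: 81 ÷ 60 = 1 remainder 21
Seconds: 21

22h 1m 21s


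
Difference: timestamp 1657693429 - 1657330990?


362439 seconds (100.7 hours / 4.19 days)

Difference = 1657693429 - 1657330990 = 362439 seconds
In hours: 362439 / 3600 ≈ 100.7
In days: 362439 / 86400 ≈ 4.19


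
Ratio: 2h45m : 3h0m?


Duration 1: 165 minutes
Duration 2: 180 minutes
Ratio = 165:180
GCD = 15
Simplified = 11:12
As a decimal: 11/12 ≈ 0.92

11:12 (0.92)


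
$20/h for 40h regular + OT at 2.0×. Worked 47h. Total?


Regular: 40h × $20 = $800.00
Overtime: 47 - 40 = 7h
OT pay: 7h × $20 × 2.0 = $280.00
Total = $800.00 + $280.00 = $1080.00

$1080.00


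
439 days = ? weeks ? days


Weeks: 439 ÷ 7 = 62 remainder 5

62 weeks 5 days


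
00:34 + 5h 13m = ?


05:47

Start: 34 minutes from midnight
Add: 313 minutes
Total: 347 minutes
Hours: 347 ÷ 60 = 5 remainder 47


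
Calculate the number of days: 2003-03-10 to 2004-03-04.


360 days

From March 10, 2003 to March 4, 2004
Rest of March 2003: 31 - 10 = 21
Full months: April 30, May 31, June 30, July 31, August 31, September 30, October 31, November 30, December 31, January 31, February 2004 29
Days into March 2004: 4
Total = 21 + 30 + 31 + 30 + 31 + 31 + 30 + 31 + 30 + 31 + 31 + 29 + 4 = 360 days


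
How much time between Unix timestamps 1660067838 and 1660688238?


620400 seconds (172.3 hours / 7.18 days)

Difference = 1660688238 - 1660067838 = 620400 seconds
In hours: 620400 / 3600 ≈ 172.3
In days: 620400 / 86400 ≈ 7.18


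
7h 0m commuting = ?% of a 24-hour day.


Time: 420 minutes
Day: 1440 minutes
Percentage = (420/1440) × 100 ≈ 29.2%

29.2%


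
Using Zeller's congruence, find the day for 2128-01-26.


Monday

Zeller's congruence:
q=26, m=13, k=27, j=21
h = (26 + ⌊13×14/5⌋ + 27 + ⌊27/4⌋ + ⌊21/4⌋ - 2×21) mod 7
= (26 + 36 + 27 + 6 + 5 - 42) mod 7
= 58 mod 7 = 2
h=2 → Monday


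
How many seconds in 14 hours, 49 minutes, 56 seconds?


Hours: 14 × 3600 = 50400
Minutes: 49 × 60 = 2940
Seconds: 56
Total = 50400 + 2940 + 56 = 53396

53396 seconds


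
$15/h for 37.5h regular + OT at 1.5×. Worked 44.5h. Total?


$720.00

Regular: 37.5h × $15 = $562.50
Overtime: 44.5 - 37.5 = 7.0h
OT pay: 7.0h × $15 × 1.5 = $157.50
Total = $562.50 + $157.50 = $720.00


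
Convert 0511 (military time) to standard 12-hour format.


Hour: 5
5 < 12 → AM

5:11 AM


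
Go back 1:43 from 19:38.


Start: 1178 minutes from midnight
Subtract: 103 minutes
Remaining: 1178 - 103 = 1075
Hours: 17, Minutes: 55

17:55


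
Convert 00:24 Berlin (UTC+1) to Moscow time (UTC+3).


02:24

Time difference = UTC+3 - UTC+1 = +2 hours
New hour = (0 + 2) mod 24
= 2 mod 24 = 2
Minutes unchanged → 02:24


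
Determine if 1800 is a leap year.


No

Rules: divisible by 4 AND (not by 100 OR by 400)
1800 ÷ 4 = 450 exactly → divisible by 4
1800 ÷ 100 = 18 exactly → divisible by 100
1800 ÷ 400 = 4 remainder 200 → not divisible by 400
Divisible by 100 but not by 400 → not a leap year
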